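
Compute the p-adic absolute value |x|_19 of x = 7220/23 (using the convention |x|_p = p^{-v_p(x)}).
|7220/23|_19 = 1/361

Step 1 — compute v_19(x) by factoring powers of 19 out of the numerator and denominator: v_19(7220/23) = 2. Step 2 — apply |x|_p = p^{-v_p(x)} = 19^{-2} = 1/361.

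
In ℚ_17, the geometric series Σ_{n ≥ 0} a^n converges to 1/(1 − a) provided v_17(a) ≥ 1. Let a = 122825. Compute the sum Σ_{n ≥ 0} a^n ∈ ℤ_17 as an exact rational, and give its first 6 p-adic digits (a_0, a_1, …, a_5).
Σ a^n = 1/(1 − a) = -1/122824;  first 6 digits = (1, 0, 0, 8, 1, 0)

v_17(a) = 3 ≥ 1, so the series converges in ℤ_17 to 1/(1 − a) = 1/(1 − 122825) = -1/122824. Expand this rational in ℤ_17: compute digits iteratively via d_i = x_i mod 17, x_{i+1} = (x_i − d_i)/17. The first 6 digits are (1, 0, 0, 8, 1, 0).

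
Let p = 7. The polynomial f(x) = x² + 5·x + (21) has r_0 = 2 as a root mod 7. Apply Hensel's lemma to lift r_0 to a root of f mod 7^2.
r_1 = 9 (mod 49)

Hensel: r_{i+1} = r_i − f(r_i)·(f′(r_i))^{-1} mod 7^{i+2}, f′(x) = 2x + 5. Iterate:
  r_0 = 2 (mod 7)
  r_1 = 9 (mod 49)
Final: r = 9 satisfies f(r) ≡ 0 mod 7^2.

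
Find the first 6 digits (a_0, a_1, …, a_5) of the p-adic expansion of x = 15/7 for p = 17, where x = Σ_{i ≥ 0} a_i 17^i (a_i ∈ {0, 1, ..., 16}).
(a_0, …, a_5) = (7, 7, 2, 12, 9, 14)

v_17(15/7) = 0 (numerator and denominator both coprime to 17), so x ∈ ℤ_17^×. Compute digits iteratively via a_i = x_i mod 17, x_{i+1} = (x_i − a_i)/17, with x_0 = x:
  x_0 = 15/7;  a_0 = 7;  x_1 = (x_0 − 7)/17 = -2/7
  x_1 = -2/7;  a_1 = 7;  x_2 = (x_1 − 7)/17 = -3/7
  x_2 = -3/7;  a_2 = 2;  x_3 = (x_2 − 2)/17 = -1/7
  x_3 = -1/7;  a_3 = 12;  x_4 = (x_3 − 12)/17 = -5/7
  x_4 = -5/7;  a_4 = 9;  x_5 = (x_4 − 9)/17 = -4/7
  x_5 = -4/7;  a_5 = 14;  x_6 = (x_5 − 14)/17 = -6/7
Digits: (7, 7, 2, 12, 9, 14).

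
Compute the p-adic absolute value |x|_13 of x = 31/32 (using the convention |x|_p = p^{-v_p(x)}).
|31/32|_13 = 1

Step 1 — compute v_13(x) by factoring powers of 13 out of the numerator and denominator: v_13(31/32) = 0. Step 2 — apply |x|_p = p^{-v_p(x)} = 13^{0} = 1.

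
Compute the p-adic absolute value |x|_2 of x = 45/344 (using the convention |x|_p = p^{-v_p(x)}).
|45/344|_2 = 8

Step 1 — compute v_2(x) by factoring powers of 2 out of the numerator and denominator: v_2(45/344) = -3. Step 2 — apply |x|_p = p^{-v_p(x)} = 2^{3} = 8.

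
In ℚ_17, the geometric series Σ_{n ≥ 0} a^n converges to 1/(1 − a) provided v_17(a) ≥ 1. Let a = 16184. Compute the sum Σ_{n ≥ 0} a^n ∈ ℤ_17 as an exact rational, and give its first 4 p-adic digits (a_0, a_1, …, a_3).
Σ a^n = 1/(1 − a) = -1/16183;  first 4 digits = (1, 0, 5, 3)

v_17(a) = 2 ≥ 1, so the series converges in ℤ_17 to 1/(1 − a) = 1/(1 − 16184) = -1/16183. Expand this rational in ℤ_17: compute digits iteratively via d_i = x_i mod 17, x_{i+1} = (x_i − d_i)/17. The first 4 digits are (1, 0, 5, 3).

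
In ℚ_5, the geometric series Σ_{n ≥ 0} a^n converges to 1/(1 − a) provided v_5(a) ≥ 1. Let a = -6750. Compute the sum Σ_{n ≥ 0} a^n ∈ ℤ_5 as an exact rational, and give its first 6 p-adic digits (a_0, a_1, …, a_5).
Σ a^n = 1/(1 − a) = 1/6751;  first 6 digits = (1, 0, 0, 1, 4, 2)

v_5(a) = 3 ≥ 1, so the series converges in ℤ_5 to 1/(1 − a) = 1/(1 − (-6750)) = 1/6751. Expand this rational in ℤ_5: compute digits iteratively via d_i = x_i mod 5, x_{i+1} = (x_i − d_i)/5. The first 6 digits are (1, 0, 0, 1, 4, 2).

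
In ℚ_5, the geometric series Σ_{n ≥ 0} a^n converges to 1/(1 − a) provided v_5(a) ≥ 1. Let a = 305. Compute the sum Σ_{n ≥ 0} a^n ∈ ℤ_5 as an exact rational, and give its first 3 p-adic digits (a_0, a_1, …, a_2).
Σ a^n = 1/(1 − a) = -1/304;  first 3 digits = (1, 1, 3)

v_5(a) = 1 ≥ 1, so the series converges in ℤ_5 to 1/(1 − a) = 1/(1 − 305) = -1/304. Expand this rational in ℤ_5: compute digits iteratively via d_i = x_i mod 5, x_{i+1} = (x_i − d_i)/5. The first 3 digits are (1, 1, 3).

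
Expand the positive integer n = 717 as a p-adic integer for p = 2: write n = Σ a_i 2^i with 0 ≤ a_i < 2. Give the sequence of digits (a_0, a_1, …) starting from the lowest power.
(a_0, a_1, …) = (1, 0, 1, 1, 0, 0, 1, 1, 0, 1)

Repeated division by 2 gives the digits low-to-high: 717 = 1 + 1·2^2 + 1·2^3 + 1·2^6 + 1·2^7 + 1·2^9. Digit sequence: (1, 0, 1, 1, 0, 0, 1, 1, 0, 1).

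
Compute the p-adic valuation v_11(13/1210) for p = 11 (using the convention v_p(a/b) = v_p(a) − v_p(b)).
v_11(13/1210) = -2

Factor powers of 11 from the numerator and denominator of the reduced fraction: 13 = 11^0 · 13 and 1210 = 11^2 · 10. Apply v_p(a/b) = v_p(a) − v_p(b): v_11(13/1210) = 0 − 2 = -2.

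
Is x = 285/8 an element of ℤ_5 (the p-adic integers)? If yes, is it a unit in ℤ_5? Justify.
x ∈ ℤ_5 but not a unit; v_5(x) = 1 > 0

ℤ_5 = {x ∈ ℚ_5 : v_5(x) ≥ 0} and ℤ_5^× = {x ∈ ℤ_5 : v_5(x) = 0}. Here v_5(285/8) = v_5(num) − v_5(den) = 1; compare against these criteria.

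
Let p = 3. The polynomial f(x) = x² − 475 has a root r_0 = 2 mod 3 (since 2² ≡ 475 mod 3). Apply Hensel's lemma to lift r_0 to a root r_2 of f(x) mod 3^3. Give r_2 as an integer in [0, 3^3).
r_2 = 23 (mod 27)

Hensel's recurrence: r_{i+1} = r_i − f(r_i)·(f′(r_i))^{-1} mod 3^{i+2}, with f′(x) = 2x. Iterate:
  r_0 = 2 (mod 3)
  r_1 = 5 (mod 9)
  r_2 = 23 (mod 27)
Final: r_2 = 23, and one checks f(r_2) ≡ 0 mod 3^3.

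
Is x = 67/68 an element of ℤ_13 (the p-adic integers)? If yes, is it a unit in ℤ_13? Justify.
x ∈ ℤ_13^× (unit); v_13(x) = 0

ℤ_13 = {x ∈ ℚ_13 : v_13(x) ≥ 0} and ℤ_13^× = {x ∈ ℤ_13 : v_13(x) = 0}. Here v_13(67/68) = v_13(num) − v_13(den) = 0; compare against these criteria.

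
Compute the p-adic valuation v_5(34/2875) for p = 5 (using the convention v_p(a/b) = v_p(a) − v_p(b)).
v_5(34/2875) = -3

Factor powers of 5 from the numerator and denominator of the reduced fraction: 34 = 5^0 · 34 and 2875 = 5^3 · 23. Apply v_p(a/b) = v_p(a) − v_p(b): v_5(34/2875) = 0 − 3 = -3.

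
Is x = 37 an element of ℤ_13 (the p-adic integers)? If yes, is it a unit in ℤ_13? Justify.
x ∈ ℤ_13^× (unit); v_13(x) = 0

ℤ_13 = {x ∈ ℚ_13 : v_13(x) ≥ 0} and ℤ_13^× = {x ∈ ℤ_13 : v_13(x) = 0}. Here v_13(37) = v_13(num) − v_13(den) = 0; compare against these criteria.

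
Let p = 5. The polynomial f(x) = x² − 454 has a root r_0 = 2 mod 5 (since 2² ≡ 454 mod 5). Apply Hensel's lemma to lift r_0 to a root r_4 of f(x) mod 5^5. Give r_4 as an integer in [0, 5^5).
r_4 = 1052 (mod 3125)

Hensel's recurrence: r_{i+1} = r_i − f(r_i)·(f′(r_i))^{-1} mod 5^{i+2}, with f′(x) = 2x. Iterate:
  r_0 = 2 (mod 5)
  r_1 = 2 (mod 25)
  r_2 = 52 (mod 125)
  r_3 = 427 (mod 625)
  r_4 = 1052 (mod 3125)
Final: r_4 = 1052, and one checks f(r_4) ≡ 0 mod 5^5.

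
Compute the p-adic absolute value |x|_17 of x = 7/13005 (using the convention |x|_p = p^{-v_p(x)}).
|7/13005|_17 = 289

Step 1 — compute v_17(x) by factoring powers of 17 out of the numerator and denominator: v_17(7/13005) = -2. Step 2 — apply |x|_p = p^{-v_p(x)} = 17^{2} = 289.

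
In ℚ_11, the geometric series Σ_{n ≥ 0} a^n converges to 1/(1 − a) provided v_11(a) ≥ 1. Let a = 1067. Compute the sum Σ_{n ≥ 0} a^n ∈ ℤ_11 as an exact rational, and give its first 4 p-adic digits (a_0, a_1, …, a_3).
Σ a^n = 1/(1 − a) = -1/1066;  first 4 digits = (1, 9, 1, 1)

v_11(a) = 1 ≥ 1, so the series converges in ℤ_11 to 1/(1 − a) = 1/(1 − 1067) = -1/1066. Expand this rational in ℤ_11: compute digits iteratively via d_i = x_i mod 11, x_{i+1} = (x_i − d_i)/11. The first 4 digits are (1, 9, 1, 1).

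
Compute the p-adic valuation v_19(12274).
v_19(12274) = 2

v_19(n) is the largest exponent k such that 19^k divides n. Factor out: 12274 = 19^2 · 34. (Sign doesn't affect v_p.) So v_19(12274) = 2.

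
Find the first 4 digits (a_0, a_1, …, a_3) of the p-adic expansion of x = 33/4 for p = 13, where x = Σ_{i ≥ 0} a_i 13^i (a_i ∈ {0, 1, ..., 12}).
(a_0, …, a_3) = (5, 10, 9, 9)

v_13(33/4) = 0 (numerator and denominator both coprime to 13), so x ∈ ℤ_13^×. Compute digits iteratively via a_i = x_i mod 13, x_{i+1} = (x_i − a_i)/13, with x_0 = x:
  x_0 = 33/4;  a_0 = 5;  x_1 = (x_0 − 5)/13 = 1/4
  x_1 = 1/4;  a_1 = 10;  x_2 = (x_1 − 10)/13 = -3/4
  x_2 = -3/4;  a_2 = 9;  x_3 = (x_2 − 9)/13 = -3/4
  x_3 = -3/4;  a_3 = 9;  x_4 = (x_3 − 9)/13 = -3/4
Digits: (5, 10, 9, 9).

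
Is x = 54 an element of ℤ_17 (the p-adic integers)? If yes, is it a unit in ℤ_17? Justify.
x ∈ ℤ_17^× (unit); v_17(x) = 0

ℤ_17 = {x ∈ ℚ_17 : v_17(x) ≥ 0} and ℤ_17^× = {x ∈ ℤ_17 : v_17(x) = 0}. Here v_17(54) = v_17(num) − v_17(den) = 0; compare against these criteria.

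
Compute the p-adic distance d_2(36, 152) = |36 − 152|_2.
d_2(36, 152) = 1/4

Step 1 — x − y = 36 − 152 = -116. Step 2 — v_2(-116) = 2 (factor: -116 = −(2^2 · 29); the sign does not affect v_p). Step 3 — |x − y|_2 = 2^{-2} = 1/4.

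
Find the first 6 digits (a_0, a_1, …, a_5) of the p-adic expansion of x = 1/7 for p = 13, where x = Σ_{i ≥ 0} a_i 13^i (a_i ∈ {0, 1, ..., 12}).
(a_0, …, a_5) = (2, 11, 1, 11, 1, 11)

v_13(1/7) = 0 (numerator and denominator both coprime to 13), so x ∈ ℤ_13^×. Compute digits iteratively via a_i = x_i mod 13, x_{i+1} = (x_i − a_i)/13, with x_0 = x:
  x_0 = 1/7;  a_0 = 2;  x_1 = (x_0 − 2)/13 = -1/7
  x_1 = -1/7;  a_1 = 11;  x_2 = (x_1 − 11)/13 = -6/7
  x_2 = -6/7;  a_2 = 1;  x_3 = (x_2 − 1)/13 = -1/7
  x_3 = -1/7;  a_3 = 11;  x_4 = (x_3 − 11)/13 = -6/7
  x_4 = -6/7;  a_4 = 1;  x_5 = (x_4 − 1)/13 = -1/7
  x_5 = -1/7;  a_5 = 11;  x_6 = (x_5 − 11)/13 = -6/7
Digits: (2, 11, 1, 11, 1, 11).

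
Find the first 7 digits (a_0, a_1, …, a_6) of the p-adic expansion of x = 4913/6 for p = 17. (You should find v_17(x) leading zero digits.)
(a_0, …, a_6) = (0, 0, 0, 3, 14, 2, 14)

v_17(4913/6) = 3, so a_0 = ... = a_2 = 0. Factor out: x = 17^3 · u with u = 1/6 a unit in ℤ_17. Expand u iteratively via a_{v+i} = u_i mod 17, u_{i+1} = (u_i − a_{v+i})/17:
  u_0 = 1/6;  a_3 = 3;  u_1 = (u_0 − 3)/17 = -1/6
  u_1 = -1/6;  a_4 = 14;  u_2 = (u_1 − 14)/17 = -5/6
  u_2 = -5/6;  a_5 = 2;  u_3 = (u_2 − 2)/17 = -1/6
  u_3 = -1/6;  a_6 = 14;  u_4 = (u_3 − 14)/17 = -5/6
Digits: (0, 0, 0, 3, 14, 2, 14).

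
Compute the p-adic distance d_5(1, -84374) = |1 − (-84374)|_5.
d_5(1, -84374) = 1/3125

Step 1 — x − y = 1 − (-84374) = 84375. Step 2 — v_5(84375) = 5 (factor: 84375 = (5^5 · 27); the sign does not affect v_p). Step 3 — |x − y|_5 = 5^{-5} = 1/3125.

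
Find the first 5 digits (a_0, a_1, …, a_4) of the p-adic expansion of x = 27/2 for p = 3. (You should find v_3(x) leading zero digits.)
(a_0, …, a_4) = (0, 0, 0, 2, 1)

v_3(27/2) = 3, so a_0 = ... = a_2 = 0. Factor out: x = 3^3 · u with u = 1/2 a unit in ℤ_3. Expand u iteratively via a_{v+i} = u_i mod 3, u_{i+1} = (u_i − a_{v+i})/3:
  u_0 = 1/2;  a_3 = 2;  u_1 = (u_0 − 2)/3 = -1/2
  u_1 = -1/2;  a_4 = 1;  u_2 = (u_1 − 1)/3 = -1/2
Digits: (0, 0, 0, 2, 1).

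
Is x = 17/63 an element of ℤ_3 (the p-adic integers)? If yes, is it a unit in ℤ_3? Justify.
x ∉ ℤ_3 (v_3(x) = -2 < 0)

ℤ_3 = {x ∈ ℚ_3 : v_3(x) ≥ 0} and ℤ_3^× = {x ∈ ℤ_3 : v_3(x) = 0}. Here v_3(17/63) = v_3(num) − v_3(den) = -2; compare against these criteria.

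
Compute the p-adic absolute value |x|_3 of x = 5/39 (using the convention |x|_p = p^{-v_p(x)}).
|5/39|_3 = 3

Step 1 — compute v_3(x) by factoring powers of 3 out of the numerator and denominator: v_3(5/39) = -1. Step 2 — apply |x|_p = p^{-v_p(x)} = 3^{1} = 3.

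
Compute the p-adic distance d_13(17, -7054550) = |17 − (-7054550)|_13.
d_13(17, -7054550) = 1/371293

Step 1 — x − y = 17 − (-7054550) = 7054567. Step 2 — v_13(7054567) = 5 (factor: 7054567 = (13^5 · 19); the sign does not affect v_p). Step 3 — |x − y|_13 = 13^{-5} = 1/371293.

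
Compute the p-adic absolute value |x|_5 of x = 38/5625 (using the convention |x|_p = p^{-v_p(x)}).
|38/5625|_5 = 625

Step 1 — compute v_5(x) by factoring powers of 5 out of the numerator and denominator: v_5(38/5625) = -4. Step 2 — apply |x|_p = p^{-v_p(x)} = 5^{4} = 625.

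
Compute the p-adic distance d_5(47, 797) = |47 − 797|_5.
d_5(47, 797) = 1/125

Step 1 — x − y = 47 − 797 = -750. Step 2 — v_5(-750) = 3 (factor: -750 = −(5^3 · 6); the sign does not affect v_p). Step 3 — |x − y|_5 = 5^{-3} = 1/125.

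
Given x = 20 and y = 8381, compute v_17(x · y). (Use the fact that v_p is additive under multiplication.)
v_17(167620) = 2

v_p(x) = 0 (factor: 20 = 17^0 · 20); v_p(y) = 2 (factor: 8381 = 17^2 · 29). Additivity: v_p(xy) = v_p(x) + v_p(y) = 0 + 2 = 2. (Direct check: xy = 167620 = 17^2 · (580).)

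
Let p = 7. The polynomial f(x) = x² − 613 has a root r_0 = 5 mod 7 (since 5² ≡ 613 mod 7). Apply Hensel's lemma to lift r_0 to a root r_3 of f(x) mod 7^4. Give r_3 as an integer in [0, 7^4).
r_3 = 544 (mod 2401)

Hensel's recurrence: r_{i+1} = r_i − f(r_i)·(f′(r_i))^{-1} mod 7^{i+2}, with f′(x) = 2x. Iterate:
  r_0 = 5 (mod 7)
  r_1 = 5 (mod 49)
  r_2 = 201 (mod 343)
  r_3 = 544 (mod 2401)
Final: r_3 = 544, and one checks f(r_3) ≡ 0 mod 7^4.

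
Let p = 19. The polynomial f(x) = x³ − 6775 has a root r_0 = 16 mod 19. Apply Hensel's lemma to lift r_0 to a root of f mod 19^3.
r_2 = 5811 (mod 6859)

Hensel: r_{i+1} = r_i − f(r_i)/f′(r_i) mod 19^{i+2}, where f′(x) = 3x². Iterate:
  r_0 = 16 (mod 19)
  r_1 = 35 (mod 361)
  r_2 = 5811 (mod 6859)
Final: r = 5811 with f(r) ≡ 0 mod 19^3.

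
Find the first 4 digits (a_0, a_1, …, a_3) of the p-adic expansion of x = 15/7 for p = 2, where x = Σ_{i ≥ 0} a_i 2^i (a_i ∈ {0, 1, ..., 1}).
(a_0, …, a_3) = (1, 0, 0, 1)

v_2(15/7) = 0 (numerator and denominator both coprime to 2), so x ∈ ℤ_2^×. Compute digits iteratively via a_i = x_i mod 2, x_{i+1} = (x_i − a_i)/2, with x_0 = x:
  x_0 = 15/7;  a_0 = 1;  x_1 = (x_0 − 1)/2 = 4/7
  x_1 = 4/7;  a_1 = 0;  x_2 = (x_1 − 0)/2 = 2/7
  x_2 = 2/7;  a_2 = 0;  x_3 = (x_2 − 0)/2 = 1/7
  x_3 = 1/7;  a_3 = 1;  x_4 = (x_3 − 1)/2 = -3/7
Digits: (1, 0, 0, 1).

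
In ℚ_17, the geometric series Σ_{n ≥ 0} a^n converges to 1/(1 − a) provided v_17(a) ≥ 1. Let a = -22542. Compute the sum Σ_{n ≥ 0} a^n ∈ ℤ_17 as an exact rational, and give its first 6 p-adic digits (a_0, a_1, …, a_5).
Σ a^n = 1/(1 − a) = 1/22543;  first 6 digits = (1, 0, 7, 12, 14, 0)

v_17(a) = 2 ≥ 1, so the series converges in ℤ_17 to 1/(1 − a) = 1/(1 − (-22542)) = 1/22543. Expand this rational in ℤ_17: compute digits iteratively via d_i = x_i mod 17, x_{i+1} = (x_i − d_i)/17. The first 6 digits are (1, 0, 7, 12, 14, 0).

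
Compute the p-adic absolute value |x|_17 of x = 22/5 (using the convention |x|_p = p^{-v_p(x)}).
|22/5|_17 = 1

Step 1 — compute v_17(x) by factoring powers of 17 out of the numerator and denominator: v_17(22/5) = 0. Step 2 — apply |x|_p = p^{-v_p(x)} = 17^{0} = 1.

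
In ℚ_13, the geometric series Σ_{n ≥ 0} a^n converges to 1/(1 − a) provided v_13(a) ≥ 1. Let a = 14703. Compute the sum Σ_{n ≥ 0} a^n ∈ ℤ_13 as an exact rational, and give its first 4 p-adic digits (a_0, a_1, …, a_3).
Σ a^n = 1/(1 − a) = -1/14702;  first 4 digits = (1, 0, 9, 6)

v_13(a) = 2 ≥ 1, so the series converges in ℤ_13 to 1/(1 − a) = 1/(1 − 14703) = -1/14702. Expand this rational in ℤ_13: compute digits iteratively via d_i = x_i mod 13, x_{i+1} = (x_i − d_i)/13. The first 4 digits are (1, 0, 9, 6).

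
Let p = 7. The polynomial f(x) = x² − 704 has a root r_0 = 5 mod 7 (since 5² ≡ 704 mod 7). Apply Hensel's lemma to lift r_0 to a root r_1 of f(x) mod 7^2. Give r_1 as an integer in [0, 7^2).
r_1 = 19 (mod 49)

Hensel's recurrence: r_{i+1} = r_i − f(r_i)·(f′(r_i))^{-1} mod 7^{i+2}, with f′(x) = 2x. Iterate:
  r_0 = 5 (mod 7)
  r_1 = 19 (mod 49)
Final: r_1 = 19, and one checks f(r_1) ≡ 0 mod 7^2.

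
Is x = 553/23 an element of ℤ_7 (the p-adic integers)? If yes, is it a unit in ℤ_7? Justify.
x ∈ ℤ_7 but not a unit; v_7(x) = 1 > 0

ℤ_7 = {x ∈ ℚ_7 : v_7(x) ≥ 0} and ℤ_7^× = {x ∈ ℤ_7 : v_7(x) = 0}. Here v_7(553/23) = v_7(num) − v_7(den) = 1; compare against these criteria.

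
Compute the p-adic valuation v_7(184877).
v_7(184877) = 5

v_7(n) is the largest exponent k such that 7^k divides n. Factor out: 184877 = 7^5 · 11. (Sign doesn't affect v_p.) So v_7(184877) = 5.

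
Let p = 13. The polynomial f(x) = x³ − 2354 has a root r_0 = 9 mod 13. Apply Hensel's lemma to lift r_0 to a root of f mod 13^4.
r_3 = 4208 (mod 28561)

Hensel: r_{i+1} = r_i − f(r_i)/f′(r_i) mod 13^{i+2}, where f′(x) = 3x². Iterate:
  r_0 = 9 (mod 13)
  r_1 = 152 (mod 169)
  r_2 = 2011 (mod 2197)
  r_3 = 4208 (mod 28561)
Final: r = 4208 with f(r) ≡ 0 mod 13^4.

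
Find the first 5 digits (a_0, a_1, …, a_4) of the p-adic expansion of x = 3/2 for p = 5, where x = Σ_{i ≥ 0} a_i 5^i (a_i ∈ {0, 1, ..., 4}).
(a_0, …, a_4) = (4, 2, 2, 2, 2)

v_5(3/2) = 0 (numerator and denominator both coprime to 5), so x ∈ ℤ_5^×. Compute digits iteratively via a_i = x_i mod 5, x_{i+1} = (x_i − a_i)/5, with x_0 = x:
  x_0 = 3/2;  a_0 = 4;  x_1 = (x_0 − 4)/5 = -1/2
  x_1 = -1/2;  a_1 = 2;  x_2 = (x_1 − 2)/5 = -1/2
  x_2 = -1/2;  a_2 = 2;  x_3 = (x_2 − 2)/5 = -1/2
  x_3 = -1/2;  a_3 = 2;  x_4 = (x_3 − 2)/5 = -1/2
  x_4 = -1/2;  a_4 = 2;  x_5 = (x_4 − 2)/5 = -1/2
Digits: (4, 2, 2, 2, 2).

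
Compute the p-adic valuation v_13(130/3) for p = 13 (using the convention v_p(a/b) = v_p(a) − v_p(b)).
v_13(130/3) = 1

Factor powers of 13 from the numerator and denominator of the reduced fraction: 130 = 13^1 · 10 and 3 = 13^0 · 3. Apply v_p(a/b) = v_p(a) − v_p(b): v_13(130/3) = 1 − 0 = 1.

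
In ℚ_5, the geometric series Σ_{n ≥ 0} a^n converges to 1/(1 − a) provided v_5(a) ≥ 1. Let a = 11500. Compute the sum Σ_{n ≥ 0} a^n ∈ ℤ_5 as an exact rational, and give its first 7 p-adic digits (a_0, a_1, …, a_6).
Σ a^n = 1/(1 − a) = -1/11499;  first 7 digits = (1, 0, 0, 2, 3, 3, 4)

v_5(a) = 3 ≥ 1, so the series converges in ℤ_5 to 1/(1 − a) = 1/(1 − 11500) = -1/11499. Expand this rational in ℤ_5: compute digits iteratively via d_i = x_i mod 5, x_{i+1} = (x_i − d_i)/5. The first 7 digits are (1, 0, 0, 2, 3, 3, 4).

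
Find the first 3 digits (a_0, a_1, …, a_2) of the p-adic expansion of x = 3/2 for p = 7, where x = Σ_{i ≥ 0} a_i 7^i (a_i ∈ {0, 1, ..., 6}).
(a_0, …, a_2) = (5, 3, 3)

v_7(3/2) = 0 (numerator and denominator both coprime to 7), so x ∈ ℤ_7^×. Compute digits iteratively via a_i = x_i mod 7, x_{i+1} = (x_i − a_i)/7, with x_0 = x:
  x_0 = 3/2;  a_0 = 5;  x_1 = (x_0 − 5)/7 = -1/2
  x_1 = -1/2;  a_1 = 3;  x_2 = (x_1 − 3)/7 = -1/2
  x_2 = -1/2;  a_2 = 3;  x_3 = (x_2 − 3)/7 = -1/2
Digits: (5, 3, 3).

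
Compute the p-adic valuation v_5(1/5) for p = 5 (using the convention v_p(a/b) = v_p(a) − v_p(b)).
v_5(1/5) = -1

Factor powers of 5 from the numerator and denominator of the reduced fraction: 1 = 5^0 · 1 and 5 = 5^1 · 1. Apply v_p(a/b) = v_p(a) − v_p(b): v_5(1/5) = 0 − 1 = -1.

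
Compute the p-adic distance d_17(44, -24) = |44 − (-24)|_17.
d_17(44, -24) = 1/17

Step 1 — x − y = 44 − (-24) = 68. Step 2 — v_17(68) = 1 (factor: 68 = (17^1 · 4); the sign does not affect v_p). Step 3 — |x − y|_17 = 17^{-1} = 1/17.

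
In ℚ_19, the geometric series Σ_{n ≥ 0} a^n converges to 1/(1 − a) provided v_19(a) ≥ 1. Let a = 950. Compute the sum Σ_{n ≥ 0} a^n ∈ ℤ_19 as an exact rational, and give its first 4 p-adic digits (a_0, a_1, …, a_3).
Σ a^n = 1/(1 − a) = -1/949;  first 4 digits = (1, 12, 13, 16)

v_19(a) = 1 ≥ 1, so the series converges in ℤ_19 to 1/(1 − a) = 1/(1 − 950) = -1/949. Expand this rational in ℤ_19: compute digits iteratively via d_i = x_i mod 19, x_{i+1} = (x_i − d_i)/19. The first 4 digits are (1, 12, 13, 16).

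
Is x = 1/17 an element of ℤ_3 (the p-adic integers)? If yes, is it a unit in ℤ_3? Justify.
x ∈ ℤ_3^× (unit); v_3(x) = 0

ℤ_3 = {x ∈ ℚ_3 : v_3(x) ≥ 0} and ℤ_3^× = {x ∈ ℤ_3 : v_3(x) = 0}. Here v_3(1/17) = v_3(num) − v_3(den) = 0; compare against these criteria.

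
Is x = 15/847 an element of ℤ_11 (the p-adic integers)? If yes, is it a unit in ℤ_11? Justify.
x ∉ ℤ_11 (v_11(x) = -2 < 0)

ℤ_11 = {x ∈ ℚ_11 : v_11(x) ≥ 0} and ℤ_11^× = {x ∈ ℤ_11 : v_11(x) = 0}. Here v_11(15/847) = v_11(num) − v_11(den) = -2; compare against these criteria.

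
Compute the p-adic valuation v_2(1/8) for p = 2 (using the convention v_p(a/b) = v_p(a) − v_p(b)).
v_2(1/8) = -3

Factor powers of 2 from the numerator and denominator of the reduced fraction: 1 = 2^0 · 1 and 8 = 2^3 · 1. Apply v_p(a/b) = v_p(a) − v_p(b): v_2(1/8) = 0 − 3 = -3.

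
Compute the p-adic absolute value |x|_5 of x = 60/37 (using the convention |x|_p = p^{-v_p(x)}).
|60/37|_5 = 1/5

Step 1 — compute v_5(x) by factoring powers of 5 out of the numerator and denominator: v_5(60/37) = 1. Step 2 — apply |x|_p = p^{-v_p(x)} = 5^{-1} = 1/5.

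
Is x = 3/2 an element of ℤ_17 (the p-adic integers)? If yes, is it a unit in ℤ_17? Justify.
x ∈ ℤ_17^× (unit); v_17(x) = 0

ℤ_17 = {x ∈ ℚ_17 : v_17(x) ≥ 0} and ℤ_17^× = {x ∈ ℤ_17 : v_17(x) = 0}. Here v_17(3/2) = v_17(num) − v_17(den) = 0; compare against these criteria.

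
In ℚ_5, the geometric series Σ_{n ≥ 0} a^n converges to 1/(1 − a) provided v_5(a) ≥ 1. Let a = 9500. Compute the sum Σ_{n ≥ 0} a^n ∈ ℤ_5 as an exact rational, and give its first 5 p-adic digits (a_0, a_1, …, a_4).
Σ a^n = 1/(1 − a) = -1/9499;  first 5 digits = (1, 0, 0, 1, 0)

v_5(a) = 3 ≥ 1, so the series converges in ℤ_5 to 1/(1 − a) = 1/(1 − 9500) = -1/9499. Expand this rational in ℤ_5: compute digits iteratively via d_i = x_i mod 5, x_{i+1} = (x_i − d_i)/5. The first 5 digits are (1, 0, 0, 1, 0).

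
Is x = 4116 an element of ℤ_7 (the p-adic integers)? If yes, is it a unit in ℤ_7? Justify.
x ∈ ℤ_7 but not a unit; v_7(x) = 3 > 0

ℤ_7 = {x ∈ ℚ_7 : v_7(x) ≥ 0} and ℤ_7^× = {x ∈ ℤ_7 : v_7(x) = 0}. Here v_7(4116) = v_7(num) − v_7(den) = 3; compare against these criteria.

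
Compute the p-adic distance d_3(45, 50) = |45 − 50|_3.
d_3(45, 50) = 1

Step 1 — x − y = 45 − 50 = -5. Step 2 — v_3(-5) = 0 (factor: -5 = −(3^0 · 5); the sign does not affect v_p). Step 3 — |x − y|_3 = 3^{0} = 1.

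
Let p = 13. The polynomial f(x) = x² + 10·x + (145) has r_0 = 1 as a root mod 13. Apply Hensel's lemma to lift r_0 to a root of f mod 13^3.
r_2 = 157 (mod 2197)

Hensel: r_{i+1} = r_i − f(r_i)·(f′(r_i))^{-1} mod 13^{i+2}, f′(x) = 2x + 10. Iterate:
  r_0 = 1 (mod 13)
  r_1 = 157 (mod 169)
  r_2 = 157 (mod 2197)
Final: r = 157 satisfies f(r) ≡ 0 mod 13^3.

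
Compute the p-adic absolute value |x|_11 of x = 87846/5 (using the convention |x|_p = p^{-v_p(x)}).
|87846/5|_11 = 1/14641

Step 1 — compute v_11(x) by factoring powers of 11 out of the numerator and denominator: v_11(87846/5) = 4. Step 2 — apply |x|_p = p^{-v_p(x)} = 11^{-4} = 1/14641.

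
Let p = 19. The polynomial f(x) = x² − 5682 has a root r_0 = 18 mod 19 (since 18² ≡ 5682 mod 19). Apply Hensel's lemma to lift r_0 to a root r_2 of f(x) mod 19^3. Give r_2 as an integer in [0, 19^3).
r_2 = 6003 (mod 6859)

Hensel's recurrence: r_{i+1} = r_i − f(r_i)·(f′(r_i))^{-1} mod 19^{i+2}, with f′(x) = 2x. Iterate:
  r_0 = 18 (mod 19)
  r_1 = 227 (mod 361)
  r_2 = 6003 (mod 6859)
Final: r_2 = 6003, and one checks f(r_2) ≡ 0 mod 19^3.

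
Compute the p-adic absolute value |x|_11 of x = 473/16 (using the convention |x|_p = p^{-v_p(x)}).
|473/16|_11 = 1/11

Step 1 — compute v_11(x) by factoring powers of 11 out of the numerator and denominator: v_11(473/16) = 1. Step 2 — apply |x|_p = p^{-v_p(x)} = 11^{-1} = 1/11.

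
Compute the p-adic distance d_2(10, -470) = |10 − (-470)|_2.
d_2(10, -470) = 1/32

Step 1 — x − y = 10 − (-470) = 480. Step 2 — v_2(480) = 5 (factor: 480 = (2^5 · 15); the sign does not affect v_p). Step 3 — |x − y|_2 = 2^{-5} = 1/32.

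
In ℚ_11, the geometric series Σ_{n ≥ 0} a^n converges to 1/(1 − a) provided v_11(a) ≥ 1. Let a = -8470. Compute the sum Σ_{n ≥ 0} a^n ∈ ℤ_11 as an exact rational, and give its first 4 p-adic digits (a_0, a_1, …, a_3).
Σ a^n = 1/(1 − a) = 1/8471;  first 4 digits = (1, 0, 7, 4)

v_11(a) = 2 ≥ 1, so the series converges in ℤ_11 to 1/(1 − a) = 1/(1 − (-8470)) = 1/8471. Expand this rational in ℤ_11: compute digits iteratively via d_i = x_i mod 11, x_{i+1} = (x_i − d_i)/11. The first 4 digits are (1, 0, 7, 4).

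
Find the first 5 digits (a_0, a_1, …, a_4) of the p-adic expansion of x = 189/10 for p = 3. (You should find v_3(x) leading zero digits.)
(a_0, …, a_4) = (0, 0, 0, 1, 2)

v_3(189/10) = 3, so a_0 = ... = a_2 = 0. Factor out: x = 3^3 · u with u = 7/10 a unit in ℤ_3. Expand u iteratively via a_{v+i} = u_i mod 3, u_{i+1} = (u_i − a_{v+i})/3:
  u_0 = 7/10;  a_3 = 1;  u_1 = (u_0 − 1)/3 = -1/10
  u_1 = -1/10;  a_4 = 2;  u_2 = (u_1 − 2)/3 = -7/10
Digits: (0, 0, 0, 1, 2).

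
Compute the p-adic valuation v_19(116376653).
v_19(116376653) = 5

v_19(n) is the largest exponent k such that 19^k divides n. Factor out: 116376653 = 19^5 · 47. (Sign doesn't affect v_p.) So v_19(116376653) = 5.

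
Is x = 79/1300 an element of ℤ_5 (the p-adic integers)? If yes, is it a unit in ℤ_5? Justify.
x ∉ ℤ_5 (v_5(x) = -2 < 0)

ℤ_5 = {x ∈ ℚ_5 : v_5(x) ≥ 0} and ℤ_5^× = {x ∈ ℤ_5 : v_5(x) = 0}. Here v_5(79/1300) = v_5(num) − v_5(den) = -2; compare against these criteria.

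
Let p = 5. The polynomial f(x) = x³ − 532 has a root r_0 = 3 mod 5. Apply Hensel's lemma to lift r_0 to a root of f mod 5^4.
r_3 = 118 (mod 625)

Hensel: r_{i+1} = r_i − f(r_i)/f′(r_i) mod 5^{i+2}, where f′(x) = 3x². Iterate:
  r_0 = 3 (mod 5)
  r_1 = 18 (mod 25)
  r_2 = 118 (mod 125)
  r_3 = 118 (mod 625)
Final: r = 118 with f(r) ≡ 0 mod 5^4.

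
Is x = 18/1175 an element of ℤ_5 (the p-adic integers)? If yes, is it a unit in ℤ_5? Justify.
x ∉ ℤ_5 (v_5(x) = -2 < 0)

ℤ_5 = {x ∈ ℚ_5 : v_5(x) ≥ 0} and ℤ_5^× = {x ∈ ℤ_5 : v_5(x) = 0}. Here v_5(18/1175) = v_5(num) − v_5(den) = -2; compare against these criteria.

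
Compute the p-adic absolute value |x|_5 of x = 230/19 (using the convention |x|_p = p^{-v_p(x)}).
|230/19|_5 = 1/5

Step 1 — compute v_5(x) by factoring powers of 5 out of the numerator and denominator: v_5(230/19) = 1. Step 2 — apply |x|_p = p^{-v_p(x)} = 5^{-1} = 1/5.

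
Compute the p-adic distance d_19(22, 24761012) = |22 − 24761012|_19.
d_19(22, 24761012) = 1/2476099

Step 1 — x − y = 22 − 24761012 = -24760990. Step 2 — v_19(-24760990) = 5 (factor: -24760990 = −(19^5 · 10); the sign does not affect v_p). Step 3 — |x − y|_19 = 19^{-5} = 1/2476099.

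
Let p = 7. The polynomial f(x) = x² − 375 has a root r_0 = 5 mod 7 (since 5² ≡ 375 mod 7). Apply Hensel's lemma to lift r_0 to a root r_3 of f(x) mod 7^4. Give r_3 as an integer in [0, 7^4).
r_3 = 775 (mod 2401)

Hensel's recurrence: r_{i+1} = r_i − f(r_i)·(f′(r_i))^{-1} mod 7^{i+2}, with f′(x) = 2x. Iterate:
  r_0 = 5 (mod 7)
  r_1 = 40 (mod 49)
  r_2 = 89 (mod 343)
  r_3 = 775 (mod 2401)
Final: r_3 = 775, and one checks f(r_3) ≡ 0 mod 7^4.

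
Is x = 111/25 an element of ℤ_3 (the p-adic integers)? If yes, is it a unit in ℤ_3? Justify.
x ∈ ℤ_3 but not a unit; v_3(x) = 1 > 0

ℤ_3 = {x ∈ ℚ_3 : v_3(x) ≥ 0} and ℤ_3^× = {x ∈ ℤ_3 : v_3(x) = 0}. Here v_3(111/25) = v_3(num) − v_3(den) = 1; compare against these criteria.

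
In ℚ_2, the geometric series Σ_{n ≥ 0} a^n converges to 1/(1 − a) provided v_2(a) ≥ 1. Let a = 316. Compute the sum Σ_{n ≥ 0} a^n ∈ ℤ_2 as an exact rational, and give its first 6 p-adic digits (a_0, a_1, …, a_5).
Σ a^n = 1/(1 − a) = -1/315;  first 6 digits = (1, 0, 1, 1, 0, 0)

v_2(a) = 2 ≥ 1, so the series converges in ℤ_2 to 1/(1 − a) = 1/(1 − 316) = -1/315. Expand this rational in ℤ_2: compute digits iteratively via d_i = x_i mod 2, x_{i+1} = (x_i − d_i)/2. The first 6 digits are (1, 0, 1, 1, 0, 0).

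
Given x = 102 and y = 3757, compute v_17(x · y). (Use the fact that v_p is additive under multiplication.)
v_17(383214) = 3

v_p(x) = 1 (factor: 102 = 17^1 · 6); v_p(y) = 2 (factor: 3757 = 17^2 · 13). Additivity: v_p(xy) = v_p(x) + v_p(y) = 1 + 2 = 3. (Direct check: xy = 383214 = 17^3 · (78).)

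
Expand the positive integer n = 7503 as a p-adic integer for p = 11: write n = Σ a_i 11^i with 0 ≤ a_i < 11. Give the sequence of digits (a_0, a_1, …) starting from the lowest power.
(a_0, a_1, …) = (1, 0, 7, 5)

Repeated division by 11 gives the digits low-to-high: 7503 = 1 + 7·11^2 + 5·11^3. Digit sequence: (1, 0, 7, 5).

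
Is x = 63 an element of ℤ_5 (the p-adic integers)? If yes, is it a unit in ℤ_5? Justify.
x ∈ ℤ_5^× (unit); v_5(x) = 0

ℤ_5 = {x ∈ ℚ_5 : v_5(x) ≥ 0} and ℤ_5^× = {x ∈ ℤ_5 : v_5(x) = 0}. Here v_5(63) = v_5(num) − v_5(den) = 0; compare against these criteria.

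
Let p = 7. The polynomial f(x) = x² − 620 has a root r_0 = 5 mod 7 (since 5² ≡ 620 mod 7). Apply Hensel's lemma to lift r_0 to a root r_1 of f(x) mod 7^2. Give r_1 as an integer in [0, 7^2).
r_1 = 40 (mod 49)

Hensel's recurrence: r_{i+1} = r_i − f(r_i)·(f′(r_i))^{-1} mod 7^{i+2}, with f′(x) = 2x. Iterate:
  r_0 = 5 (mod 7)
  r_1 = 40 (mod 49)
Final: r_1 = 40, and one checks f(r_1) ≡ 0 mod 7^2.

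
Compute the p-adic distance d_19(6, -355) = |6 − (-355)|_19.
d_19(6, -355) = 1/361

Step 1 — x − y = 6 − (-355) = 361. Step 2 — v_19(361) = 2 (factor: 361 = (19^2 · 1); the sign does not affect v_p). Step 3 — |x − y|_19 = 19^{-2} = 1/361.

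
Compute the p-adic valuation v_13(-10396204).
v_13(-10396204) = 5

v_13(n) is the largest exponent k such that 13^k divides n. Factor out: -10396204 = -13^5 · 28. (Sign doesn't affect v_p.) So v_13(-10396204) = 5.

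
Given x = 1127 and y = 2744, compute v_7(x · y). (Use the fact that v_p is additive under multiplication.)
v_7(3092488) = 5

v_p(x) = 2 (factor: 1127 = 7^2 · 23); v_p(y) = 3 (factor: 2744 = 7^3 · 8). Additivity: v_p(xy) = v_p(x) + v_p(y) = 2 + 3 = 5. (Direct check: xy = 3092488 = 7^5 · (184).)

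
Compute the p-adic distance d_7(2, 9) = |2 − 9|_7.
d_7(2, 9) = 1/7

Step 1 — x − y = 2 − 9 = -7. Step 2 — v_7(-7) = 1 (factor: -7 = −(7^1 · 1); the sign does not affect v_p). Step 3 — |x − y|_7 = 7^{-1} = 1/7.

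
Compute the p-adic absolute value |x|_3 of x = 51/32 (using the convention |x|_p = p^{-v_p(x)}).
|51/32|_3 = 1/3

Step 1 — compute v_3(x) by factoring powers of 3 out of the numerator and denominator: v_3(51/32) = 1. Step 2 — apply |x|_p = p^{-v_p(x)} = 3^{-1} = 1/3.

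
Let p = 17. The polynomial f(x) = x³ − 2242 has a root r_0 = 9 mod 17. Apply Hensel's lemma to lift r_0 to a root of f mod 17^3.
r_2 = 1063 (mod 4913)

Hensel: r_{i+1} = r_i − f(r_i)/f′(r_i) mod 17^{i+2}, where f′(x) = 3x². Iterate:
  r_0 = 9 (mod 17)
  r_1 = 196 (mod 289)
  r_2 = 1063 (mod 4913)
Final: r = 1063 with f(r) ≡ 0 mod 17^3.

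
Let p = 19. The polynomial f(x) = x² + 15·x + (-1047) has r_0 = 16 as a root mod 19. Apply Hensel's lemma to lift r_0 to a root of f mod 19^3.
r_2 = 4690 (mod 6859)

Hensel: r_{i+1} = r_i − f(r_i)·(f′(r_i))^{-1} mod 19^{i+2}, f′(x) = 2x + 15. Iterate:
  r_0 = 16 (mod 19)
  r_1 = 358 (mod 361)
  r_2 = 4690 (mod 6859)
Final: r = 4690 satisfies f(r) ≡ 0 mod 19^3.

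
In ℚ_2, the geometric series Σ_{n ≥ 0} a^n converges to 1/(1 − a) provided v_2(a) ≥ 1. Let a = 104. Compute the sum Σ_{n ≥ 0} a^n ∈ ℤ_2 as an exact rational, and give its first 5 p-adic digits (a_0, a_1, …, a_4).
Σ a^n = 1/(1 − a) = -1/103;  first 5 digits = (1, 0, 0, 1, 0)

v_2(a) = 3 ≥ 1, so the series converges in ℤ_2 to 1/(1 − a) = 1/(1 − 104) = -1/103. Expand this rational in ℤ_2: compute digits iteratively via d_i = x_i mod 2, x_{i+1} = (x_i − d_i)/2. The first 5 digits are (1, 0, 0, 1, 0).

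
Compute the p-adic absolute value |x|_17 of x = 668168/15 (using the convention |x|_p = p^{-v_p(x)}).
|668168/15|_17 = 1/83521

Step 1 — compute v_17(x) by factoring powers of 17 out of the numerator and denominator: v_17(668168/15) = 4. Step 2 — apply |x|_p = p^{-v_p(x)} = 17^{-4} = 1/83521.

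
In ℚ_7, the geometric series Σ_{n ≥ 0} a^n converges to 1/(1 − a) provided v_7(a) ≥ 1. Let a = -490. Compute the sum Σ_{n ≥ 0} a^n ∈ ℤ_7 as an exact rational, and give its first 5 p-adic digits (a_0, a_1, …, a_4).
Σ a^n = 1/(1 − a) = 1/491;  first 5 digits = (1, 0, 4, 5, 1)

v_7(a) = 2 ≥ 1, so the series converges in ℤ_7 to 1/(1 − a) = 1/(1 − (-490)) = 1/491. Expand this rational in ℤ_7: compute digits iteratively via d_i = x_i mod 7, x_{i+1} = (x_i − d_i)/7. The first 5 digits are (1, 0, 4, 5, 1).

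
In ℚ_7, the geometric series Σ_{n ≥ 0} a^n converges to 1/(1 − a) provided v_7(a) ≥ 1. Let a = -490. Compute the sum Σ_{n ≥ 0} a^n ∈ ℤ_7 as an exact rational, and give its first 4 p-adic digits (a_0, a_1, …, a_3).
Σ a^n = 1/(1 − a) = 1/491;  first 4 digits = (1, 0, 4, 5)

v_7(a) = 2 ≥ 1, so the series converges in ℤ_7 to 1/(1 − a) = 1/(1 − (-490)) = 1/491. Expand this rational in ℤ_7: compute digits iteratively via d_i = x_i mod 7, x_{i+1} = (x_i − d_i)/7. The first 4 digits are (1, 0, 4, 5).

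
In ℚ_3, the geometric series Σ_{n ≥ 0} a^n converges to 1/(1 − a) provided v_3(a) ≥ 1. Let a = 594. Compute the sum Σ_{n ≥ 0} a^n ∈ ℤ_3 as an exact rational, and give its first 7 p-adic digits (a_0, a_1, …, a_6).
Σ a^n = 1/(1 − a) = -1/593;  first 7 digits = (1, 0, 0, 1, 1, 2, 1)

v_3(a) = 3 ≥ 1, so the series converges in ℤ_3 to 1/(1 − a) = 1/(1 − 594) = -1/593. Expand this rational in ℤ_3: compute digits iteratively via d_i = x_i mod 3, x_{i+1} = (x_i − d_i)/3. The first 7 digits are (1, 0, 0, 1, 1, 2, 1).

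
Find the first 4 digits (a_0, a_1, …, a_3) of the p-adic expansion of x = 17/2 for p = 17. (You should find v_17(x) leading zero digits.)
(a_0, …, a_3) = (0, 9, 8, 8)

v_17(17/2) = 1, so a_0 = ... = a_0 = 0. Factor out: x = 17^1 · u with u = 1/2 a unit in ℤ_17. Expand u iteratively via a_{v+i} = u_i mod 17, u_{i+1} = (u_i − a_{v+i})/17:
  u_0 = 1/2;  a_1 = 9;  u_1 = (u_0 − 9)/17 = -1/2
  u_1 = -1/2;  a_2 = 8;  u_2 = (u_1 − 8)/17 = -1/2
  u_2 = -1/2;  a_3 = 8;  u_3 = (u_2 − 8)/17 = -1/2
Digits: (0, 9, 8, 8).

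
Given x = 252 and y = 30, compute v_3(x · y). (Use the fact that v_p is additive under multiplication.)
v_3(7560) = 3

v_p(x) = 2 (factor: 252 = 3^2 · 28); v_p(y) = 1 (factor: 30 = 3^1 · 10). Additivity: v_p(xy) = v_p(x) + v_p(y) = 2 + 1 = 3. (Direct check: xy = 7560 = 3^3 · (280).)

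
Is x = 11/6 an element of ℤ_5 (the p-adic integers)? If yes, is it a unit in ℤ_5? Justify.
x ∈ ℤ_5^× (unit); v_5(x) = 0

ℤ_5 = {x ∈ ℚ_5 : v_5(x) ≥ 0} and ℤ_5^× = {x ∈ ℤ_5 : v_5(x) = 0}. Here v_5(11/6) = v_5(num) − v_5(den) = 0; compare against these criteria.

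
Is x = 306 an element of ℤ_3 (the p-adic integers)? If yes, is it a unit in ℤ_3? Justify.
x ∈ ℤ_3 but not a unit; v_3(x) = 2 > 0

ℤ_3 = {x ∈ ℚ_3 : v_3(x) ≥ 0} and ℤ_3^× = {x ∈ ℤ_3 : v_3(x) = 0}. Here v_3(306) = v_3(num) − v_3(den) = 2; compare against these criteria.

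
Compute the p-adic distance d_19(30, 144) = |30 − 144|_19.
d_19(30, 144) = 1/19

Step 1 — x − y = 30 − 144 = -114. Step 2 — v_19(-114) = 1 (factor: -114 = −(19^1 · 6); the sign does not affect v_p). Step 3 — |x − y|_19 = 19^{-1} = 1/19.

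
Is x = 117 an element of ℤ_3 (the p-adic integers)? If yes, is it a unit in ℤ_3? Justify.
x ∈ ℤ_3 but not a unit; v_3(x) = 2 > 0

ℤ_3 = {x ∈ ℚ_3 : v_3(x) ≥ 0} and ℤ_3^× = {x ∈ ℤ_3 : v_3(x) = 0}. Here v_3(117) = v_3(num) − v_3(den) = 2; compare against these criteria.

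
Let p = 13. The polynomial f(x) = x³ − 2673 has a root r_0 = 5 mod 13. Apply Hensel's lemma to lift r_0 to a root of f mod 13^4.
r_3 = 5972 (mod 28561)

Hensel: r_{i+1} = r_i − f(r_i)/f′(r_i) mod 13^{i+2}, where f′(x) = 3x². Iterate:
  r_0 = 5 (mod 13)
  r_1 = 57 (mod 169)
  r_2 = 1578 (mod 2197)
  r_3 = 5972 (mod 28561)
Final: r = 5972 with f(r) ≡ 0 mod 13^4.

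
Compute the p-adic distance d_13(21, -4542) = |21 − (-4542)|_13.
d_13(21, -4542) = 1/169

Step 1 — x − y = 21 − (-4542) = 4563. Step 2 — v_13(4563) = 2 (factor: 4563 = (13^2 · 27); the sign does not affect v_p). Step 3 — |x − y|_13 = 13^{-2} = 1/169.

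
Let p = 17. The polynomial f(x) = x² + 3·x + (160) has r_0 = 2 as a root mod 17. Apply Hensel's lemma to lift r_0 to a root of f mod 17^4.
r_3 = 2042 (mod 83521)

Hensel: r_{i+1} = r_i − f(r_i)·(f′(r_i))^{-1} mod 17^{i+2}, f′(x) = 2x + 3. Iterate:
  r_0 = 2 (mod 17)
  r_1 = 19 (mod 289)
  r_2 = 2042 (mod 4913)
  r_3 = 2042 (mod 83521)
Final: r = 2042 satisfies f(r) ≡ 0 mod 17^4.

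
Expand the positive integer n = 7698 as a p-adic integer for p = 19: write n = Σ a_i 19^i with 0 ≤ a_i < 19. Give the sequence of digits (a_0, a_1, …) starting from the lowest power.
(a_0, a_1, …) = (3, 6, 2, 1)

Repeated division by 19 gives the digits low-to-high: 7698 = 3 + 6·19^1 + 2·19^2 + 1·19^3. Digit sequence: (3, 6, 2, 1).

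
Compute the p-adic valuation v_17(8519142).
v_17(8519142) = 5

v_17(n) is the largest exponent k such that 17^k divides n. Factor out: 8519142 = 17^5 · 6. (Sign doesn't affect v_p.) So v_17(8519142) = 5.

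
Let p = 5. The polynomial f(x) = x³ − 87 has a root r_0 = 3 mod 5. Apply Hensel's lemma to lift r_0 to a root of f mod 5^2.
r_1 = 8 (mod 25)

Hensel: r_{i+1} = r_i − f(r_i)/f′(r_i) mod 5^{i+2}, where f′(x) = 3x². Iterate:
  r_0 = 3 (mod 5)
  r_1 = 8 (mod 25)
Final: r = 8 with f(r) ≡ 0 mod 5^2.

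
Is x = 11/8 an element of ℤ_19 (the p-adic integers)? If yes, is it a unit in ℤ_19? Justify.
x ∈ ℤ_19^× (unit); v_19(x) = 0

ℤ_19 = {x ∈ ℚ_19 : v_19(x) ≥ 0} and ℤ_19^× = {x ∈ ℤ_19 : v_19(x) = 0}. Here v_19(11/8) = v_19(num) − v_19(den) = 0; compare against these criteria.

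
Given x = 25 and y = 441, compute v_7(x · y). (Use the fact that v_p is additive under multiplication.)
v_7(11025) = 2

v_p(x) = 0 (factor: 25 = 7^0 · 25); v_p(y) = 2 (factor: 441 = 7^2 · 9). Additivity: v_p(xy) = v_p(x) + v_p(y) = 0 + 2 = 2. (Direct check: xy = 11025 = 7^2 · (225).)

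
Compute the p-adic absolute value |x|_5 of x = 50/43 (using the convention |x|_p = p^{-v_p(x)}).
|50/43|_5 = 1/25

Step 1 — compute v_5(x) by factoring powers of 5 out of the numerator and denominator: v_5(50/43) = 2. Step 2 — apply |x|_p = p^{-v_p(x)} = 5^{-2} = 1/25.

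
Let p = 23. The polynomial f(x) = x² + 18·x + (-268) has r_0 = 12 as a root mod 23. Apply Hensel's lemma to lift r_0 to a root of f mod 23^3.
r_2 = 9557 (mod 12167)

Hensel: r_{i+1} = r_i − f(r_i)·(f′(r_i))^{-1} mod 23^{i+2}, f′(x) = 2x + 18. Iterate:
  r_0 = 12 (mod 23)
  r_1 = 35 (mod 529)
  r_2 = 9557 (mod 12167)
Final: r = 9557 satisfies f(r) ≡ 0 mod 23^3.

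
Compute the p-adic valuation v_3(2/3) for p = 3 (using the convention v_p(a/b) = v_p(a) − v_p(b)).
v_3(2/3) = -1

Factor powers of 3 from the numerator and denominator of the reduced fraction: 2 = 3^0 · 2 and 3 = 3^1 · 1. Apply v_p(a/b) = v_p(a) − v_p(b): v_3(2/3) = 0 − 1 = -1.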